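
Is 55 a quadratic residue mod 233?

233 ≡ 1 (mod 4), so quadratic reciprocity gives (55|233) = (233|55). Reduce: 233 ≡ 13 (mod 55). Now have (13|55).
13 ≡ 1 (mod 4), so quadratic reciprocity gives (13|55) = (55|13). Reduce: 55 ≡ 3 (mod 13). Now have (3|13).
13 ≡ 1 (mod 4), so quadratic reciprocity gives (3|13) = (13|3). Reduce: 13 ≡ 1 (mod 3). Now have (1|3).
(1|3) = 1. Collecting the sign factors: 1.
(55|233) = 1, and 233 is prime, so 55 is a quadratic residue mod 233.

yes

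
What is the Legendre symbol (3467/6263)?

(3467/6263)
  = -(6263/3467)    [QR: both ≡ 3 mod 4, sign flips]
  = -(2796/3467)    [6263 ≡ 2796 mod 3467]
  = -(699/3467)    [3467 ≡ 3 mod 8 ⇒ (2/3467)^2 = +1]
  = (3467/699)    [QR: both ≡ 3 mod 4, sign flips]
  = (671/699)    [3467 ≡ 671 mod 699]
  = -(699/671)    [QR: both ≡ 3 mod 4, sign flips]
  = -(28/671)    [699 ≡ 28 mod 671]
  = -(7/671)    [671 ≡ 7 mod 8 ⇒ (2/671)^2 = +1]
  = (671/7)    [QR: both ≡ 3 mod 4, sign flips]
  = (6/7)    [671 ≡ 6 mod 7]
  = (3/7)    [7 ≡ 7 mod 8 ⇒ (2/7) = +1]
  = -(7/3)    [QR: both ≡ 3 mod 4, sign flips]
  = -(1/3)    [7 ≡ 1 mod 3]
  = -1    [(1/3) = 1]

-1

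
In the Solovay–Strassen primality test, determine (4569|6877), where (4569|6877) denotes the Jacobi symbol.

-1

(4569|6877)
  = (6877|4569)    [QR: 4569 ≡ 1 mod 4, sign kept]
  = (2308|4569)    [6877 ≡ 2308 mod 4569]
  = (577|4569)    [4569 ≡ 1 mod 8 ⇒ (2|4569)^2 = +1]
  = (4569|577)    [QR: 577 ≡ 1 mod 4, sign kept]
  = (530|577)    [4569 ≡ 530 mod 577]
  = (265|577)    [577 ≡ 1 mod 8 ⇒ (2|577) = +1]
  = (577|265)    [QR: 265 ≡ 1 mod 4, sign kept]
  = (47|265)    [577 ≡ 47 mod 265]
  = (265|47)    [QR: 265 ≡ 1 mod 4, sign kept]
  = (30|47)    [265 ≡ 30 mod 47]
  = (15|47)    [47 ≡ 7 mod 8 ⇒ (2|47) = +1]
  = -(47|15)    [QR: both ≡ 3 mod 4, sign flips]
  = -(2|15)    [47 ≡ 2 mod 15]
  = -(1|15)    [15 ≡ 7 mod 8 ⇒ (2|15) = +1]
  = -1    [(1|15) = 1]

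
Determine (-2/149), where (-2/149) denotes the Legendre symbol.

-1

(-2/149)
  = (147/149)    [-2 ≡ 147 mod 149]
  = (149/147)    [QR: 149 ≡ 1 mod 4, sign kept]
  = (2/147)    [149 ≡ 2 mod 147]
  = -(1/147)    [147 ≡ 3 mod 8 ⇒ (2/147) = -1]
  = -1    [(1/147) = 1]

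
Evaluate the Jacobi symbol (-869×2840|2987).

-1

By multiplicativity, (-869·2840|2987) = (-869|2987)·(2840|2987).
First factor (-869|2987):
Reduce the numerator: -869 ≡ 2118 (mod 2987), so (-869|2987) = (2118|2987).
Factor out 2: 2118 = 2·1059. Since 2987 ≡ 3 (mod 8), (2|2987) = -1. Now have -(1059|2987).
Both 1059 ≡ 3 and 2987 ≡ 3 (mod 4), so reciprocity gives (1059|2987) = -(2987|1059). Reduce: 2987 ≡ 869 (mod 1059). Now have (869|1059).
869 ≡ 1 (mod 4), so quadratic reciprocity gives (869|1059) = (1059|869). Reduce: 1059 ≡ 190 (mod 869). Now have (190|869).
Factor out 2: 190 = 2·95. Since 869 ≡ 5 (mod 8), (2|869) = -1. Now have -(95|869).
869 ≡ 1 (mod 4), so quadratic reciprocity gives (95|869) = (869|95). Reduce: 869 ≡ 14 (mod 95). Now have -(14|95).
Factor out 2: 14 = 2·7. Since 95 ≡ 7 (mod 8), (2|95) = +1. Now have -(7|95).
Both 7 ≡ 3 and 95 ≡ 3 (mod 4), so reciprocity gives (7|95) = -(95|7). Reduce: 95 ≡ 4 (mod 7). Now have (4|7).
Factor out 2: 4 = 2^2. Since 7 ≡ 7 (mod 8), (2|7) = +1, and (2|7)^2 = +1. Now have (1|7).
(1|7) = 1. Collecting the sign factors: 1.
Second factor (2840|2987):
Factor out 2: 2840 = 2^3·355. Since 2987 ≡ 3 (mod 8), (2|2987) = -1, and (2|2987)^3 = -1. Now have -(355|2987).
Both 355 ≡ 3 and 2987 ≡ 3 (mod 4), so reciprocity gives (355|2987) = -(2987|355). Reduce: 2987 ≡ 147 (mod 355). Now have (147|355).
Both 147 ≡ 3 and 355 ≡ 3 (mod 4), so reciprocity gives (147|355) = -(355|147). Reduce: 355 ≡ 61 (mod 147). Now have -(61|147).
61 ≡ 1 (mod 4), so quadratic reciprocity gives (61|147) = (147|61). Reduce: 147 ≡ 25 (mod 61). Now have -(25|61).
25 ≡ 1 (mod 4), so quadratic reciprocity gives (25|61) = (61|25). Reduce: 61 ≡ 11 (mod 25). Now have -(11|25).
25 ≡ 1 (mod 4), so quadratic reciprocity gives (11|25) = (25|11). Reduce: 25 ≡ 3 (mod 11). Now have -(3|11).
Both 3 ≡ 3 and 11 ≡ 3 (mod 4), so reciprocity gives (3|11) = -(11|3). Reduce: 11 ≡ 2 (mod 3). Now have (2|3).
Factor out 2: 2 = 2. Since 3 ≡ 3 (mod 8), (2|3) = -1. Now have -(1|3).
(1|3) = 1. Collecting the sign factors: -1.
Product: (1)·(-1) = -1.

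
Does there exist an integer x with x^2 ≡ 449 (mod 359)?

yes

Reduce the numerator: 449 ≡ 90 (mod 359), so (449/359) = (90/359).
Factor out 2: 90 = 2·45. Since 359 ≡ 7 (mod 8), (2/359) = +1. Now have (45/359).
45 ≡ 1 (mod 4), so quadratic reciprocity gives (45/359) = (359/45). Reduce: 359 ≡ 44 (mod 45). Now have (44/45).
Factor out 2: 44 = 2^2·11. Since 45 ≡ 5 (mod 8), (2/45) = -1, and (2/45)^2 = +1. Now have (11/45).
45 ≡ 1 (mod 4), so quadratic reciprocity gives (11/45) = (45/11). Reduce: 45 ≡ 1 (mod 11). Now have (1/11).
(1/11) = 1. Collecting the sign factors: 1.
The Legendre symbol is 1, so x^2 ≡ 449 (mod 359) has solution.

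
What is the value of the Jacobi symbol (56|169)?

1

(56|169)
  = (7|169)    [169 ≡ 1 mod 8 ⇒ (2|169)^3 = +1]
  = (169|7)    [QR: 169 ≡ 1 mod 4, sign kept]
  = (1|7)    [169 ≡ 1 mod 7]
  = 1    [(1|7) = 1]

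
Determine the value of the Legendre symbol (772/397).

(772/397)
  = (375/397)    [772 ≡ 375 mod 397]
  = (397/375)    [QR: 397 ≡ 1 mod 4, sign kept]
  = (22/375)    [397 ≡ 22 mod 375]
  = (11/375)    [375 ≡ 7 mod 8 ⇒ (2/375) = +1]
  = -(375/11)    [QR: both ≡ 3 mod 4, sign flips]
  = -(1/11)    [375 ≡ 1 mod 11]
  = -1    [(1/11) = 1]

-1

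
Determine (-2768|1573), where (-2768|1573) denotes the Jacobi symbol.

(-2768|1573)
  = (378|1573)    [-2768 ≡ 378 mod 1573]
  = -(189|1573)    [1573 ≡ 5 mod 8 ⇒ (2|1573) = -1]
  = -(1573|189)    [QR: 189 ≡ 1 mod 4, sign kept]
  = -(61|189)    [1573 ≡ 61 mod 189]
  = -(189|61)    [QR: 61 ≡ 1 mod 4, sign kept]
  = -(6|61)    [189 ≡ 6 mod 61]
  = (3|61)    [61 ≡ 5 mod 8 ⇒ (2|61) = -1]
  = (61|3)    [QR: 61 ≡ 1 mod 4, sign kept]
  = (1|3)    [61 ≡ 1 mod 3]
  = 1    [(1|3) = 1]

1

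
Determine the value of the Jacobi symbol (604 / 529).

(604 / 529)
  = (75 / 529)    [604 ≡ 75 mod 529]
  = (529 / 75)    [QR: 529 ≡ 1 mod 4, sign kept]
  = (4 / 75)    [529 ≡ 4 mod 75]
  = (1 / 75)    [75 ≡ 3 mod 8 ⇒ (2 / 75)^2 = +1]
  = 1    [(1 / 75) = 1]

1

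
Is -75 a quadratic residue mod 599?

Reduce the numerator: -75 ≡ 524 (mod 599), so (-75/599) = (524/599).
Factor out 2: 524 = 2^2·131. Since 599 ≡ 7 (mod 8), (2/599) = +1, and (2/599)^2 = +1. Now have (131/599).
Both 131 ≡ 3 and 599 ≡ 3 (mod 4), so reciprocity gives (131/599) = -(599/131). Reduce: 599 ≡ 75 (mod 131). Now have -(75/131).
Both 75 ≡ 3 and 131 ≡ 3 (mod 4), so reciprocity gives (75/131) = -(131/75). Reduce: 131 ≡ 56 (mod 75). Now have (56/75).
Factor out 2: 56 = 2^3·7. Since 75 ≡ 3 (mod 8), (2/75) = -1, and (2/75)^3 = -1. Now have -(7/75).
Both 7 ≡ 3 and 75 ≡ 3 (mod 4), so reciprocity gives (7/75) = -(75/7). Reduce: 75 ≡ 5 (mod 7). Now have (5/7).
5 ≡ 1 (mod 4), so quadratic reciprocity gives (5/7) = (7/5). Reduce: 7 ≡ 2 (mod 5). Now have (2/5).
Factor out 2: 2 = 2. Since 5 ≡ 5 (mod 8), (2/5) = -1. Now have -(1/5).
(1/5) = 1. Collecting the sign factors: -1.
(-75/599) = -1, and 599 is prime, so -75 is not a quadratic residue mod 599.

no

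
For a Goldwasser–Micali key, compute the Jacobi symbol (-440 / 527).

1

Reduce the numerator: -440 ≡ 87 (mod 527), so (-440 / 527) = (87 / 527).
Both 87 ≡ 3 and 527 ≡ 3 (mod 4), so reciprocity gives (87 / 527) = -(527 / 87). Reduce: 527 ≡ 5 (mod 87). Now have -(5 / 87).
5 ≡ 1 (mod 4), so quadratic reciprocity gives (5 / 87) = (87 / 5). Reduce: 87 ≡ 2 (mod 5). Now have -(2 / 5).
Factor out 2: 2 = 2. Since 5 ≡ 5 (mod 8), (2 / 5) = -1. Now have (1 / 5).
(1 / 5) = 1. Collecting the sign factors: 1.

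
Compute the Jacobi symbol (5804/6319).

1

Factor out 2: 5804 = 2^2·1451. Since 6319 ≡ 7 (mod 8), (2/6319) = +1, and (2/6319)^2 = +1. Now have (1451/6319).
Both 1451 ≡ 3 and 6319 ≡ 3 (mod 4), so reciprocity gives (1451/6319) = -(6319/1451). Reduce: 6319 ≡ 515 (mod 1451). Now have -(515/1451).
Both 515 ≡ 3 and 1451 ≡ 3 (mod 4), so reciprocity gives (515/1451) = -(1451/515). Reduce: 1451 ≡ 421 (mod 515). Now have (421/515).
421 ≡ 1 (mod 4), so quadratic reciprocity gives (421/515) = (515/421). Reduce: 515 ≡ 94 (mod 421). Now have (94/421).
Factor out 2: 94 = 2·47. Since 421 ≡ 5 (mod 8), (2/421) = -1. Now have -(47/421).
421 ≡ 1 (mod 4), so quadratic reciprocity gives (47/421) = (421/47). Reduce: 421 ≡ 45 (mod 47). Now have -(45/47).
45 ≡ 1 (mod 4), so quadratic reciprocity gives (45/47) = (47/45). Reduce: 47 ≡ 2 (mod 45). Now have -(2/45).
Factor out 2: 2 = 2. Since 45 ≡ 5 (mod 8), (2/45) = -1. Now have (1/45).
(1/45) = 1. Collecting the sign factors: 1.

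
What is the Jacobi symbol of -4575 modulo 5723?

1

(-4575|5723)
  = (1148|5723)    [-4575 ≡ 1148 mod 5723]
  = (287|5723)    [5723 ≡ 3 mod 8 ⇒ (2|5723)^2 = +1]
  = -(5723|287)    [QR: both ≡ 3 mod 4, sign flips]
  = -(270|287)    [5723 ≡ 270 mod 287]
  = -(135|287)    [287 ≡ 7 mod 8 ⇒ (2|287) = +1]
  = (287|135)    [QR: both ≡ 3 mod 4, sign flips]
  = (17|135)    [287 ≡ 17 mod 135]
  = (135|17)    [QR: 17 ≡ 1 mod 4, sign kept]
  = (16|17)    [135 ≡ 16 mod 17]
  = (1|17)    [17 ≡ 1 mod 8 ⇒ (2|17)^4 = +1]
  = 1    [(1|17) = 1]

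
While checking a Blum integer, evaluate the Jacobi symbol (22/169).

1

(22/169)
  = (11/169)    [169 ≡ 1 mod 8 ⇒ (2/169) = +1]
  = (169/11)    [QR: 169 ≡ 1 mod 4, sign kept]
  = (4/11)    [169 ≡ 4 mod 11]
  = (1/11)    [11 ≡ 3 mod 8 ⇒ (2/11)^2 = +1]
  = 1    [(1/11) = 1]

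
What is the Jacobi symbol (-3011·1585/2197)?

-1

By multiplicativity, (-3011·1585/2197) = (-3011/2197)·(1585/2197).
First factor (-3011/2197):
(-3011/2197)
  = (1383/2197)    [-3011 ≡ 1383 mod 2197]
  = (2197/1383)    [QR: 2197 ≡ 1 mod 4, sign kept]
  = (814/1383)    [2197 ≡ 814 mod 1383]
  = (407/1383)    [1383 ≡ 7 mod 8 ⇒ (2/1383) = +1]
  = -(1383/407)    [QR: both ≡ 3 mod 4, sign flips]
  = -(162/407)    [1383 ≡ 162 mod 407]
  = -(81/407)    [407 ≡ 7 mod 8 ⇒ (2/407) = +1]
  = -(407/81)    [QR: 81 ≡ 1 mod 4, sign kept]
  = -(2/81)    [407 ≡ 2 mod 81]
  = -(1/81)    [81 ≡ 1 mod 8 ⇒ (2/81) = +1]
  = -1    [(1/81) = 1]
Second factor (1585/2197):
(1585/2197)
  = (2197/1585)    [QR: 1585 ≡ 1 mod 4, sign kept]
  = (612/1585)    [2197 ≡ 612 mod 1585]
  = (153/1585)    [1585 ≡ 1 mod 8 ⇒ (2/1585)^2 = +1]
  = (1585/153)    [QR: 153 ≡ 1 mod 4, sign kept]
  = (55/153)    [1585 ≡ 55 mod 153]
  = (153/55)    [QR: 153 ≡ 1 mod 4, sign kept]
  = (43/55)    [153 ≡ 43 mod 55]
  = -(55/43)    [QR: both ≡ 3 mod 4, sign flips]
  = -(12/43)    [55 ≡ 12 mod 43]
  = -(3/43)    [43 ≡ 3 mod 8 ⇒ (2/43)^2 = +1]
  = (43/3)    [QR: both ≡ 3 mod 4, sign flips]
  = (1/3)    [43 ≡ 1 mod 3]
  = 1    [(1/3) = 1]
Product: (-1)·(1) = -1.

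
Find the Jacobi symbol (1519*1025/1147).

0

By multiplicativity, (1519·1025/1147) = (1519/1147)·(1025/1147).
First factor (1519/1147):
(1519/1147)
  = (372/1147)    [1519 ≡ 372 mod 1147]
  = (93/1147)    [1147 ≡ 3 mod 8 ⇒ (2/1147)^2 = +1]
  = (1147/93)    [QR: 93 ≡ 1 mod 4, sign kept]
  = (31/93)    [1147 ≡ 31 mod 93]
  = (93/31)    [QR: 93 ≡ 1 mod 4, sign kept]
  = (0/31)    [93 ≡ 0 mod 31]
  = 0    [numerator 0, gcd > 1]
Second factor (1025/1147):
(1025/1147)
  = (1147/1025)    [QR: 1025 ≡ 1 mod 4, sign kept]
  = (122/1025)    [1147 ≡ 122 mod 1025]
  = (61/1025)    [1025 ≡ 1 mod 8 ⇒ (2/1025) = +1]
  = (1025/61)    [QR: 61 ≡ 1 mod 4, sign kept]
  = (49/61)    [1025 ≡ 49 mod 61]
  = (61/49)    [QR: 49 ≡ 1 mod 4, sign kept]
  = (12/49)    [61 ≡ 12 mod 49]
  = (3/49)    [49 ≡ 1 mod 8 ⇒ (2/49)^2 = +1]
  = (49/3)    [QR: 49 ≡ 1 mod 4, sign kept]
  = (1/3)    [49 ≡ 1 mod 3]
  = 1    [(1/3) = 1]
Product: (0)·(1) = 0.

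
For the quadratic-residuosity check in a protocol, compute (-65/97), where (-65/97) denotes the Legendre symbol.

(-65/97)
  = (32/97)    [-65 ≡ 32 mod 97]
  = (1/97)    [97 ≡ 1 mod 8 ⇒ (2/97)^5 = +1]
  = 1    [(1/97) = 1]

1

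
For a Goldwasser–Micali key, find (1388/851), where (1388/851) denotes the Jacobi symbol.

-1

(1388/851)
  = (537/851)    [1388 ≡ 537 mod 851]
  = (851/537)    [QR: 537 ≡ 1 mod 4, sign kept]
  = (314/537)    [851 ≡ 314 mod 537]
  = (157/537)    [537 ≡ 1 mod 8 ⇒ (2/537) = +1]
  = (537/157)    [QR: 157 ≡ 1 mod 4, sign kept]
  = (66/157)    [537 ≡ 66 mod 157]
  = -(33/157)    [157 ≡ 5 mod 8 ⇒ (2/157) = -1]
  = -(157/33)    [QR: 33 ≡ 1 mod 4, sign kept]
  = -(25/33)    [157 ≡ 25 mod 33]
  = -(33/25)    [QR: 25 ≡ 1 mod 4, sign kept]
  = -(8/25)    [33 ≡ 8 mod 25]
  = -(1/25)    [25 ≡ 1 mod 8 ⇒ (2/25)^3 = +1]
  = -1    [(1/25) = 1]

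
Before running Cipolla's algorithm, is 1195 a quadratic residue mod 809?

(1195/809)
  = (386/809)    [1195 ≡ 386 mod 809]
  = (193/809)    [809 ≡ 1 mod 8 ⇒ (2/809) = +1]
  = (809/193)    [QR: 193 ≡ 1 mod 4, sign kept]
  = (37/193)    [809 ≡ 37 mod 193]
  = (193/37)    [QR: 37 ≡ 1 mod 4, sign kept]
  = (8/37)    [193 ≡ 8 mod 37]
  = -(1/37)    [37 ≡ 5 mod 8 ⇒ (2/37)^3 = -1]
  = -1    [(1/37) = 1]
The Legendre symbol is -1, so x^2 ≡ 1195 (mod 809) has no solution.

no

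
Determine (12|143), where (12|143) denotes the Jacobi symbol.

1

Factor out 2: 12 = 2^2·3. Since 143 ≡ 7 (mod 8), (2|143) = +1, and (2|143)^2 = +1. Now have (3|143).
Both 3 ≡ 3 and 143 ≡ 3 (mod 4), so reciprocity gives (3|143) = -(143|3). Reduce: 143 ≡ 2 (mod 3). Now have -(2|3).
Factor out 2: 2 = 2. Since 3 ≡ 3 (mod 8), (2|3) = -1. Now have (1|3).
(1|3) = 1. Collecting the sign factors: 1.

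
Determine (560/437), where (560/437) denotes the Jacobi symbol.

1

(560/437)
  = (123/437)    [560 ≡ 123 mod 437]
  = (437/123)    [QR: 437 ≡ 1 mod 4, sign kept]
  = (68/123)    [437 ≡ 68 mod 123]
  = (17/123)    [123 ≡ 3 mod 8 ⇒ (2/123)^2 = +1]
  = (123/17)    [QR: 17 ≡ 1 mod 4, sign kept]
  = (4/17)    [123 ≡ 4 mod 17]
  = (1/17)    [17 ≡ 1 mod 8 ⇒ (2/17)^2 = +1]
  = 1    [(1/17) = 1]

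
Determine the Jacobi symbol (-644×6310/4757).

By multiplicativity, (-644·6310/4757) = (-644/4757)·(6310/4757).
First factor (-644/4757):
Reduce the numerator: -644 ≡ 4113 (mod 4757), so (-644/4757) = (4113/4757).
4113 ≡ 1 (mod 4), so quadratic reciprocity gives (4113/4757) = (4757/4113). Reduce: 4757 ≡ 644 (mod 4113). Now have (644/4113).
Factor out 2: 644 = 2^2·161. Since 4113 ≡ 1 (mod 8), (2/4113) = +1, and (2/4113)^2 = +1. Now have (161/4113).
161 ≡ 1 (mod 4), so quadratic reciprocity gives (161/4113) = (4113/161). Reduce: 4113 ≡ 88 (mod 161). Now have (88/161).
Factor out 2: 88 = 2^3·11. Since 161 ≡ 1 (mod 8), (2/161) = +1, and (2/161)^3 = +1. Now have (11/161).
161 ≡ 1 (mod 4), so quadratic reciprocity gives (11/161) = (161/11). Reduce: 161 ≡ 7 (mod 11). Now have (7/11).
Both 7 ≡ 3 and 11 ≡ 3 (mod 4), so reciprocity gives (7/11) = -(11/7). Reduce: 11 ≡ 4 (mod 7). Now have -(4/7).
Factor out 2: 4 = 2^2. Since 7 ≡ 7 (mod 8), (2/7) = +1, and (2/7)^2 = +1. Now have -(1/7).
(1/7) = 1. Collecting the sign factors: -1.
Second factor (6310/4757):
Reduce the numerator: 6310 ≡ 1553 (mod 4757), so (6310/4757) = (1553/4757).
1553 ≡ 1 (mod 4), so quadratic reciprocity gives (1553/4757) = (4757/1553). Reduce: 4757 ≡ 98 (mod 1553). Now have (98/1553).
Factor out 2: 98 = 2·49. Since 1553 ≡ 1 (mod 8), (2/1553) = +1. Now have (49/1553).
49 ≡ 1 (mod 4), so quadratic reciprocity gives (49/1553) = (1553/49). Reduce: 1553 ≡ 34 (mod 49). Now have (34/49).
Factor out 2: 34 = 2·17. Since 49 ≡ 1 (mod 8), (2/49) = +1. Now have (17/49).
17 ≡ 1 (mod 4), so quadratic reciprocity gives (17/49) = (49/17). Reduce: 49 ≡ 15 (mod 17). Now have (15/17).
17 ≡ 1 (mod 4), so quadratic reciprocity gives (15/17) = (17/15). Reduce: 17 ≡ 2 (mod 15). Now have (2/15).
Factor out 2: 2 = 2. Since 15 ≡ 7 (mod 8), (2/15) = +1. Now have (1/15).
(1/15) = 1. Collecting the sign factors: 1.
Product: (-1)·(1) = -1.

-1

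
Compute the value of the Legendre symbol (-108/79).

Pull out -1: (-108/79) = (-1/79)·(108/79). Since 79 ≡ 3 (mod 4), (-1/79) = -1. Now have -(108/79).
Reduce the numerator: 108 ≡ 29 (mod 79), so (108/79) = (29/79).
29 ≡ 1 (mod 4), so quadratic reciprocity gives (29/79) = (79/29). Reduce: 79 ≡ 21 (mod 29). Now have -(21/29).
21 ≡ 1 (mod 4), so quadratic reciprocity gives (21/29) = (29/21). Reduce: 29 ≡ 8 (mod 21). Now have -(8/21).
Factor out 2: 8 = 2^3. Since 21 ≡ 5 (mod 8), (2/21) = -1, and (2/21)^3 = -1. Now have (1/21).
(1/21) = 1. Collecting the sign factors: 1.

1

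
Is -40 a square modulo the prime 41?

yes

Reduce the numerator: -40 ≡ 1 (mod 41), so (-40/41) = (1/41).
(1/41) = 1. Collecting the sign factors: 1.
(-40/41) = 1, and 41 is prime, so -40 is a quadratic residue mod 41.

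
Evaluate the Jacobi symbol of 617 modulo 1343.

-1

(617 / 1343)
  = (1343 / 617)    [QR: 617 ≡ 1 mod 4, sign kept]
  = (109 / 617)    [1343 ≡ 109 mod 617]
  = (617 / 109)    [QR: 109 ≡ 1 mod 4, sign kept]
  = (72 / 109)    [617 ≡ 72 mod 109]
  = -(9 / 109)    [109 ≡ 5 mod 8 ⇒ (2 / 109)^3 = -1]
  = -(109 / 9)    [QR: 9 ≡ 1 mod 4, sign kept]
  = -(1 / 9)    [109 ≡ 1 mod 9]
  = -1    [(1 / 9) = 1]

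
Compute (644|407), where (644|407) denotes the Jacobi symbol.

1

(644|407)
  = (237|407)    [644 ≡ 237 mod 407]
  = (407|237)    [QR: 237 ≡ 1 mod 4, sign kept]
  = (170|237)    [407 ≡ 170 mod 237]
  = -(85|237)    [237 ≡ 5 mod 8 ⇒ (2|237) = -1]
  = -(237|85)    [QR: 85 ≡ 1 mod 4, sign kept]
  = -(67|85)    [237 ≡ 67 mod 85]
  = -(85|67)    [QR: 85 ≡ 1 mod 4, sign kept]
  = -(18|67)    [85 ≡ 18 mod 67]
  = (9|67)    [67 ≡ 3 mod 8 ⇒ (2|67) = -1]
  = (67|9)    [QR: 9 ≡ 1 mod 4, sign kept]
  = (4|9)    [67 ≡ 4 mod 9]
  = (1|9)    [9 ≡ 1 mod 8 ⇒ (2|9)^2 = +1]
  = 1    [(1|9) = 1]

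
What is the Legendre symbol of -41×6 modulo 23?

-1

By multiplicativity, (-41·6/23) = (-41/23)·(6/23).
First factor (-41/23):
(-41/23)
  = (5/23)    [-41 ≡ 5 mod 23]
  = (23/5)    [QR: 5 ≡ 1 mod 4, sign kept]
  = (3/5)    [23 ≡ 3 mod 5]
  = (5/3)    [QR: 5 ≡ 1 mod 4, sign kept]
  = (2/3)    [5 ≡ 2 mod 3]
  = -(1/3)    [3 ≡ 3 mod 8 ⇒ (2/3) = -1]
  = -1    [(1/3) = 1]
Second factor (6/23):
(6/23)
  = (3/23)    [23 ≡ 7 mod 8 ⇒ (2/23) = +1]
  = -(23/3)    [QR: both ≡ 3 mod 4, sign flips]
  = -(2/3)    [23 ≡ 2 mod 3]
  = (1/3)    [3 ≡ 3 mod 8 ⇒ (2/3) = -1]
  = 1    [(1/3) = 1]
Product: (-1)·(1) = -1.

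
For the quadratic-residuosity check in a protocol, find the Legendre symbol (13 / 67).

-1

13 ≡ 1 (mod 4), so quadratic reciprocity gives (13 / 67) = (67 / 13). Reduce: 67 ≡ 2 (mod 13). Now have (2 / 13).
Factor out 2: 2 = 2. Since 13 ≡ 5 (mod 8), (2 / 13) = -1. Now have -(1 / 13).
(1 / 13) = 1. Collecting the sign factors: -1.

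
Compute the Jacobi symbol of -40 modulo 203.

Reduce the numerator: -40 ≡ 163 (mod 203), so (-40/203) = (163/203).
Both 163 ≡ 3 and 203 ≡ 3 (mod 4), so reciprocity gives (163/203) = -(203/163). Reduce: 203 ≡ 40 (mod 163). Now have -(40/163).
Factor out 2: 40 = 2^3·5. Since 163 ≡ 3 (mod 8), (2/163) = -1, and (2/163)^3 = -1. Now have (5/163).
5 ≡ 1 (mod 4), so quadratic reciprocity gives (5/163) = (163/5). Reduce: 163 ≡ 3 (mod 5). Now have (3/5).
5 ≡ 1 (mod 4), so quadratic reciprocity gives (3/5) = (5/3). Reduce: 5 ≡ 2 (mod 3). Now have (2/3).
Factor out 2: 2 = 2. Since 3 ≡ 3 (mod 8), (2/3) = -1. Now have -(1/3).
(1/3) = 1. Collecting the sign factors: -1.

-1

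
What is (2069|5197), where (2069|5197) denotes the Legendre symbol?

(2069|5197)
  = (5197|2069)    [QR: 2069 ≡ 1 mod 4, sign kept]
  = (1059|2069)    [5197 ≡ 1059 mod 2069]
  = (2069|1059)    [QR: 2069 ≡ 1 mod 4, sign kept]
  = (1010|1059)    [2069 ≡ 1010 mod 1059]
  = -(505|1059)    [1059 ≡ 3 mod 8 ⇒ (2|1059) = -1]
  = -(1059|505)    [QR: 505 ≡ 1 mod 4, sign kept]
  = -(49|505)    [1059 ≡ 49 mod 505]
  = -(505|49)    [QR: 49 ≡ 1 mod 4, sign kept]
  = -(15|49)    [505 ≡ 15 mod 49]
  = -(49|15)    [QR: 49 ≡ 1 mod 4, sign kept]
  = -(4|15)    [49 ≡ 4 mod 15]
  = -(1|15)    [15 ≡ 7 mod 8 ⇒ (2|15)^2 = +1]
  = -1    [(1|15) = 1]

-1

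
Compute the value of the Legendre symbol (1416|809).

1

Reduce the numerator: 1416 ≡ 607 (mod 809), so (1416|809) = (607|809).
809 ≡ 1 (mod 4), so quadratic reciprocity gives (607|809) = (809|607). Reduce: 809 ≡ 202 (mod 607). Now have (202|607).
Factor out 2: 202 = 2·101. Since 607 ≡ 7 (mod 8), (2|607) = +1. Now have (101|607).
101 ≡ 1 (mod 4), so quadratic reciprocity gives (101|607) = (607|101). Reduce: 607 ≡ 1 (mod 101). Now have (1|101).
(1|101) = 1. Collecting the sign factors: 1.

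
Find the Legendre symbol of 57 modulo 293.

(57/293)
  = (293/57)    [QR: 57 ≡ 1 mod 4, sign kept]
  = (8/57)    [293 ≡ 8 mod 57]
  = (1/57)    [57 ≡ 1 mod 8 ⇒ (2/57)^3 = +1]
  = 1    [(1/57) = 1]

1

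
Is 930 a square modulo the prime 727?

no

(930/727)
  = (203/727)    [930 ≡ 203 mod 727]
  = -(727/203)    [QR: both ≡ 3 mod 4, sign flips]
  = -(118/203)    [727 ≡ 118 mod 203]
  = (59/203)    [203 ≡ 3 mod 8 ⇒ (2/203) = -1]
  = -(203/59)    [QR: both ≡ 3 mod 4, sign flips]
  = -(26/59)    [203 ≡ 26 mod 59]
  = (13/59)    [59 ≡ 3 mod 8 ⇒ (2/59) = -1]
  = (59/13)    [QR: 13 ≡ 1 mod 4, sign kept]
  = (7/13)    [59 ≡ 7 mod 13]
  = (13/7)    [QR: 13 ≡ 1 mod 4, sign kept]
  = (6/7)    [13 ≡ 6 mod 7]
  = (3/7)    [7 ≡ 7 mod 8 ⇒ (2/7) = +1]
  = -(7/3)    [QR: both ≡ 3 mod 4, sign flips]
  = -(1/3)    [7 ≡ 1 mod 3]
  = -1    [(1/3) = 1]
The Legendre symbol is -1, so x^2 ≡ 930 (mod 727) has no solution.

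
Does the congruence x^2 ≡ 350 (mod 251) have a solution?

(350/251)
  = (99/251)    [350 ≡ 99 mod 251]
  = -(251/99)    [QR: both ≡ 3 mod 4, sign flips]
  = -(53/99)    [251 ≡ 53 mod 99]
  = -(99/53)    [QR: 53 ≡ 1 mod 4, sign kept]
  = -(46/53)    [99 ≡ 46 mod 53]
  = (23/53)    [53 ≡ 5 mod 8 ⇒ (2/53) = -1]
  = (53/23)    [QR: 53 ≡ 1 mod 4, sign kept]
  = (7/23)    [53 ≡ 7 mod 23]
  = -(23/7)    [QR: both ≡ 3 mod 4, sign flips]
  = -(2/7)    [23 ≡ 2 mod 7]
  = -(1/7)    [7 ≡ 7 mod 8 ⇒ (2/7) = +1]
  = -1    [(1/7) = 1]
(350/251) = -1, and 251 is prime, so 350 is not a quadratic residue mod 251.

no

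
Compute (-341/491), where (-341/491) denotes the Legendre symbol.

(-341/491)
  = -(341/491)    [491 ≡ 3 mod 4 ⇒ (-1/491) = -1]
  = -(491/341)    [QR: 341 ≡ 1 mod 4, sign kept]
  = -(150/341)    [491 ≡ 150 mod 341]
  = (75/341)    [341 ≡ 5 mod 8 ⇒ (2/341) = -1]
  = (341/75)    [QR: 341 ≡ 1 mod 4, sign kept]
  = (41/75)    [341 ≡ 41 mod 75]
  = (75/41)    [QR: 41 ≡ 1 mod 4, sign kept]
  = (34/41)    [75 ≡ 34 mod 41]
  = (17/41)    [41 ≡ 1 mod 8 ⇒ (2/41) = +1]
  = (41/17)    [QR: 17 ≡ 1 mod 4, sign kept]
  = (7/17)    [41 ≡ 7 mod 17]
  = (17/7)    [QR: 17 ≡ 1 mod 4, sign kept]
  = (3/7)    [17 ≡ 3 mod 7]
  = -(7/3)    [QR: both ≡ 3 mod 4, sign flips]
  = -(1/3)    [7 ≡ 1 mod 3]
  = -1    [(1/3) = 1]

-1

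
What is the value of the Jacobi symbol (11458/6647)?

0

Reduce the numerator: 11458 ≡ 4811 (mod 6647), so (11458/6647) = (4811/6647).
Both 4811 ≡ 3 and 6647 ≡ 3 (mod 4), so reciprocity gives (4811/6647) = -(6647/4811). Reduce: 6647 ≡ 1836 (mod 4811). Now have -(1836/4811).
Factor out 2: 1836 = 2^2·459. Since 4811 ≡ 3 (mod 8), (2/4811) = -1, and (2/4811)^2 = +1. Now have -(459/4811).
Both 459 ≡ 3 and 4811 ≡ 3 (mod 4), so reciprocity gives (459/4811) = -(4811/459). Reduce: 4811 ≡ 221 (mod 459). Now have (221/459).
221 ≡ 1 (mod 4), so quadratic reciprocity gives (221/459) = (459/221). Reduce: 459 ≡ 17 (mod 221). Now have (17/221).
17 ≡ 1 (mod 4), so quadratic reciprocity gives (17/221) = (221/17). Reduce: 221 ≡ 0 (mod 17). Now have (0/17).
The numerator is now 0 with denominator 17 > 1: the symbol is 0.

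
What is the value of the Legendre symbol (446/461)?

(446/461)
  = -(223/461)    [461 ≡ 5 mod 8 ⇒ (2/461) = -1]
  = -(461/223)    [QR: 461 ≡ 1 mod 4, sign kept]
  = -(15/223)    [461 ≡ 15 mod 223]
  = (223/15)    [QR: both ≡ 3 mod 4, sign flips]
  = (13/15)    [223 ≡ 13 mod 15]
  = (15/13)    [QR: 13 ≡ 1 mod 4, sign kept]
  = (2/13)    [15 ≡ 2 mod 13]
  = -(1/13)    [13 ≡ 5 mod 8 ⇒ (2/13) = -1]
  = -1    [(1/13) = 1]

-1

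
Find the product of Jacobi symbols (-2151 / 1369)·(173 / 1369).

By multiplicativity, (-2151·173 / 1369) = (-2151 / 1369)·(173 / 1369).
First factor (-2151 / 1369):
Pull out -1: (-2151 / 1369) = (-1 / 1369)·(2151 / 1369). Since 1369 ≡ 1 (mod 4), (-1 / 1369) = +1. Now have (2151 / 1369).
Reduce the numerator: 2151 ≡ 782 (mod 1369), so (2151 / 1369) = (782 / 1369).
Factor out 2: 782 = 2·391. Since 1369 ≡ 1 (mod 8), (2 / 1369) = +1. Now have (391 / 1369).
1369 ≡ 1 (mod 4), so quadratic reciprocity gives (391 / 1369) = (1369 / 391). Reduce: 1369 ≡ 196 (mod 391). Now have (196 / 391).
Factor out 2: 196 = 2^2·49. Since 391 ≡ 7 (mod 8), (2 / 391) = +1, and (2 / 391)^2 = +1. Now have (49 / 391).
49 ≡ 1 (mod 4), so quadratic reciprocity gives (49 / 391) = (391 / 49). Reduce: 391 ≡ 48 (mod 49). Now have (48 / 49).
Factor out 2: 48 = 2^4·3. Since 49 ≡ 1 (mod 8), (2 / 49) = +1, and (2 / 49)^4 = +1. Now have (3 / 49).
49 ≡ 1 (mod 4), so quadratic reciprocity gives (3 / 49) = (49 / 3). Reduce: 49 ≡ 1 (mod 3). Now have (1 / 3).
(1 / 3) = 1. Collecting the sign factors: 1.
Second factor (173 / 1369):
173 ≡ 1 (mod 4), so quadratic reciprocity gives (173 / 1369) = (1369 / 173). Reduce: 1369 ≡ 158 (mod 173). Now have (158 / 173).
Factor out 2: 158 = 2·79. Since 173 ≡ 5 (mod 8), (2 / 173) = -1. Now have -(79 / 173).
173 ≡ 1 (mod 4), so quadratic reciprocity gives (79 / 173) = (173 / 79). Reduce: 173 ≡ 15 (mod 79). Now have -(15 / 79).
Both 15 ≡ 3 and 79 ≡ 3 (mod 4), so reciprocity gives (15 / 79) = -(79 / 15). Reduce: 79 ≡ 4 (mod 15). Now have (4 / 15).
Factor out 2: 4 = 2^2. Since 15 ≡ 7 (mod 8), (2 / 15) = +1, and (2 / 15)^2 = +1. Now have (1 / 15).
(1 / 15) = 1. Collecting the sign factors: 1.
Product: (1)·(1) = 1.

1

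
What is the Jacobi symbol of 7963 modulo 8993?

8993 ≡ 1 (mod 4), so quadratic reciprocity gives (7963 / 8993) = (8993 / 7963). Reduce: 8993 ≡ 1030 (mod 7963). Now have (1030 / 7963).
Factor out 2: 1030 = 2·515. Since 7963 ≡ 3 (mod 8), (2 / 7963) = -1. Now have -(515 / 7963).
Both 515 ≡ 3 and 7963 ≡ 3 (mod 4), so reciprocity gives (515 / 7963) = -(7963 / 515). Reduce: 7963 ≡ 238 (mod 515). Now have (238 / 515).
Factor out 2: 238 = 2·119. Since 515 ≡ 3 (mod 8), (2 / 515) = -1. Now have -(119 / 515).
Both 119 ≡ 3 and 515 ≡ 3 (mod 4), so reciprocity gives (119 / 515) = -(515 / 119). Reduce: 515 ≡ 39 (mod 119). Now have (39 / 119).
Both 39 ≡ 3 and 119 ≡ 3 (mod 4), so reciprocity gives (39 / 119) = -(119 / 39). Reduce: 119 ≡ 2 (mod 39). Now have -(2 / 39).
Factor out 2: 2 = 2. Since 39 ≡ 7 (mod 8), (2 / 39) = +1. Now have -(1 / 39).
(1 / 39) = 1. Collecting the sign factors: -1.

-1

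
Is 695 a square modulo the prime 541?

Reduce the numerator: 695 ≡ 154 (mod 541), so (695/541) = (154/541).
Factor out 2: 154 = 2·77. Since 541 ≡ 5 (mod 8), (2/541) = -1. Now have -(77/541).
77 ≡ 1 (mod 4), so quadratic reciprocity gives (77/541) = (541/77). Reduce: 541 ≡ 2 (mod 77). Now have -(2/77).
Factor out 2: 2 = 2. Since 77 ≡ 5 (mod 8), (2/77) = -1. Now have (1/77).
(1/77) = 1. Collecting the sign factors: 1.
(695/541) = 1, and 541 is prime, so 695 is a quadratic residue mod 541.

yes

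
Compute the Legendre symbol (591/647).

Both 591 ≡ 3 and 647 ≡ 3 (mod 4), so reciprocity gives (591/647) = -(647/591). Reduce: 647 ≡ 56 (mod 591). Now have -(56/591).
Factor out 2: 56 = 2^3·7. Since 591 ≡ 7 (mod 8), (2/591) = +1, and (2/591)^3 = +1. Now have -(7/591).
Both 7 ≡ 3 and 591 ≡ 3 (mod 4), so reciprocity gives (7/591) = -(591/7). Reduce: 591 ≡ 3 (mod 7). Now have (3/7).
Both 3 ≡ 3 and 7 ≡ 3 (mod 4), so reciprocity gives (3/7) = -(7/3). Reduce: 7 ≡ 1 (mod 3). Now have -(1/3).
(1/3) = 1. Collecting the sign factors: -1.

-1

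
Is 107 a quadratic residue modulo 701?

(107/701)
  = (701/107)    [QR: 701 ≡ 1 mod 4, sign kept]
  = (59/107)    [701 ≡ 59 mod 107]
  = -(107/59)    [QR: both ≡ 3 mod 4, sign flips]
  = -(48/59)    [107 ≡ 48 mod 59]
  = -(3/59)    [59 ≡ 3 mod 8 ⇒ (2/59)^4 = +1]
  = (59/3)    [QR: both ≡ 3 mod 4, sign flips]
  = (2/3)    [59 ≡ 2 mod 3]
  = -(1/3)    [3 ≡ 3 mod 8 ⇒ (2/3) = -1]
  = -1    [(1/3) = 1]
(107/701) = -1, and 701 is prime, so 107 is not a quadratic residue mod 701.

no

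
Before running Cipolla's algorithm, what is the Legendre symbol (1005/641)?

Reduce the numerator: 1005 ≡ 364 (mod 641), so (1005/641) = (364/641).
Factor out 2: 364 = 2^2·91. Since 641 ≡ 1 (mod 8), (2/641) = +1, and (2/641)^2 = +1. Now have (91/641).
641 ≡ 1 (mod 4), so quadratic reciprocity gives (91/641) = (641/91). Reduce: 641 ≡ 4 (mod 91). Now have (4/91).
Factor out 2: 4 = 2^2. Since 91 ≡ 3 (mod 8), (2/91) = -1, and (2/91)^2 = +1. Now have (1/91).
(1/91) = 1. Collecting the sign factors: 1.

1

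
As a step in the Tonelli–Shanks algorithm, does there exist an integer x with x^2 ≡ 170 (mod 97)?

Reduce the numerator: 170 ≡ 73 (mod 97), so (170/97) = (73/97).
73 ≡ 1 (mod 4), so quadratic reciprocity gives (73/97) = (97/73). Reduce: 97 ≡ 24 (mod 73). Now have (24/73).
Factor out 2: 24 = 2^3·3. Since 73 ≡ 1 (mod 8), (2/73) = +1, and (2/73)^3 = +1. Now have (3/73).
73 ≡ 1 (mod 4), so quadratic reciprocity gives (3/73) = (73/3). Reduce: 73 ≡ 1 (mod 3). Now have (1/3).
(1/3) = 1. Collecting the sign factors: 1.
The Legendre symbol is 1, so x^2 ≡ 170 (mod 97) has solution.

yes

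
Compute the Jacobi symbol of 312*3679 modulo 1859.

By multiplicativity, (312·3679/1859) = (312/1859)·(3679/1859).
First factor (312/1859):
Factor out 2: 312 = 2^3·39. Since 1859 ≡ 3 (mod 8), (2/1859) = -1, and (2/1859)^3 = -1. Now have -(39/1859).
Both 39 ≡ 3 and 1859 ≡ 3 (mod 4), so reciprocity gives (39/1859) = -(1859/39). Reduce: 1859 ≡ 26 (mod 39). Now have (26/39).
Factor out 2: 26 = 2·13. Since 39 ≡ 7 (mod 8), (2/39) = +1. Now have (13/39).
13 ≡ 1 (mod 4), so quadratic reciprocity gives (13/39) = (39/13). Reduce: 39 ≡ 0 (mod 13). Now have (0/13).
The numerator is now 0 with denominator 13 > 1: the symbol is 0.
Second factor (3679/1859):
Reduce the numerator: 3679 ≡ 1820 (mod 1859), so (3679/1859) = (1820/1859).
Factor out 2: 1820 = 2^2·455. Since 1859 ≡ 3 (mod 8), (2/1859) = -1, and (2/1859)^2 = +1. Now have (455/1859).
Both 455 ≡ 3 and 1859 ≡ 3 (mod 4), so reciprocity gives (455/1859) = -(1859/455). Reduce: 1859 ≡ 39 (mod 455). Now have -(39/455).
Both 39 ≡ 3 and 455 ≡ 3 (mod 4), so reciprocity gives (39/455) = -(455/39). Reduce: 455 ≡ 26 (mod 39). Now have (26/39).
Factor out 2: 26 = 2·13. Since 39 ≡ 7 (mod 8), (2/39) = +1. Now have (13/39).
13 ≡ 1 (mod 4), so quadratic reciprocity gives (13/39) = (39/13). Reduce: 39 ≡ 0 (mod 13). Now have (0/13).
The numerator is now 0 with denominator 13 > 1: the symbol is 0.
Product: (0)·(0) = 0.

0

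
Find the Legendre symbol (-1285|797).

(-1285|797)
  = (1285|797)    [797 ≡ 1 mod 4 ⇒ (-1|797) = +1]
  = (488|797)    [1285 ≡ 488 mod 797]
  = -(61|797)    [797 ≡ 5 mod 8 ⇒ (2|797)^3 = -1]
  = -(797|61)    [QR: 61 ≡ 1 mod 4, sign kept]
  = -(4|61)    [797 ≡ 4 mod 61]
  = -(1|61)    [61 ≡ 5 mod 8 ⇒ (2|61)^2 = +1]
  = -1    [(1|61) = 1]

-1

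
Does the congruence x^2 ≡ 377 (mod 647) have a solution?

yes

(377/647)
  = (647/377)    [QR: 377 ≡ 1 mod 4, sign kept]
  = (270/377)    [647 ≡ 270 mod 377]
  = (135/377)    [377 ≡ 1 mod 8 ⇒ (2/377) = +1]
  = (377/135)    [QR: 377 ≡ 1 mod 4, sign kept]
  = (107/135)    [377 ≡ 107 mod 135]
  = -(135/107)    [QR: both ≡ 3 mod 4, sign flips]
  = -(28/107)    [135 ≡ 28 mod 107]
  = -(7/107)    [107 ≡ 3 mod 8 ⇒ (2/107)^2 = +1]
  = (107/7)    [QR: both ≡ 3 mod 4, sign flips]
  = (2/7)    [107 ≡ 2 mod 7]
  = (1/7)    [7 ≡ 7 mod 8 ⇒ (2/7) = +1]
  = 1    [(1/7) = 1]
(377/647) = 1, and 647 is prime, so 377 is a quadratic residue mod 647.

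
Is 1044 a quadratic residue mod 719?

Reduce the numerator: 1044 ≡ 325 (mod 719), so (1044/719) = (325/719).
325 ≡ 1 (mod 4), so quadratic reciprocity gives (325/719) = (719/325). Reduce: 719 ≡ 69 (mod 325). Now have (69/325).
69 ≡ 1 (mod 4), so quadratic reciprocity gives (69/325) = (325/69). Reduce: 325 ≡ 49 (mod 69). Now have (49/69).
49 ≡ 1 (mod 4), so quadratic reciprocity gives (49/69) = (69/49). Reduce: 69 ≡ 20 (mod 49). Now have (20/49).
Factor out 2: 20 = 2^2·5. Since 49 ≡ 1 (mod 8), (2/49) = +1, and (2/49)^2 = +1. Now have (5/49).
5 ≡ 1 (mod 4), so quadratic reciprocity gives (5/49) = (49/5). Reduce: 49 ≡ 4 (mod 5). Now have (4/5).
Factor out 2: 4 = 2^2. Since 5 ≡ 5 (mod 8), (2/5) = -1, and (2/5)^2 = +1. Now have (1/5).
(1/5) = 1. Collecting the sign factors: 1.
(1044/719) = 1, and 719 is prime, so 1044 is a quadratic residue mod 719.

yes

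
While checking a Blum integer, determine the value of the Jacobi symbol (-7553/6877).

0

(-7553/6877)
  = (6201/6877)    [-7553 ≡ 6201 mod 6877]
  = (6877/6201)    [QR: 6201 ≡ 1 mod 4, sign kept]
  = (676/6201)    [6877 ≡ 676 mod 6201]
  = (169/6201)    [6201 ≡ 1 mod 8 ⇒ (2/6201)^2 = +1]
  = (6201/169)    [QR: 169 ≡ 1 mod 4, sign kept]
  = (117/169)    [6201 ≡ 117 mod 169]
  = (169/117)    [QR: 117 ≡ 1 mod 4, sign kept]
  = (52/117)    [169 ≡ 52 mod 117]
  = (13/117)    [117 ≡ 5 mod 8 ⇒ (2/117)^2 = +1]
  = (117/13)    [QR: 13 ≡ 1 mod 4, sign kept]
  = (0/13)    [117 ≡ 0 mod 13]
  = 0    [numerator 0, gcd > 1]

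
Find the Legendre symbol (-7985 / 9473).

(-7985 / 9473)
  = (1488 / 9473)    [-7985 ≡ 1488 mod 9473]
  = (93 / 9473)    [9473 ≡ 1 mod 8 ⇒ (2 / 9473)^4 = +1]
  = (9473 / 93)    [QR: 93 ≡ 1 mod 4, sign kept]
  = (80 / 93)    [9473 ≡ 80 mod 93]
  = (5 / 93)    [93 ≡ 5 mod 8 ⇒ (2 / 93)^4 = +1]
  = (93 / 5)    [QR: 5 ≡ 1 mod 4, sign kept]
  = (3 / 5)    [93 ≡ 3 mod 5]
  = (5 / 3)    [QR: 5 ≡ 1 mod 4, sign kept]
  = (2 / 3)    [5 ≡ 2 mod 3]
  = -(1 / 3)    [3 ≡ 3 mod 8 ⇒ (2 / 3) = -1]
  = -1    [(1 / 3) = 1]

-1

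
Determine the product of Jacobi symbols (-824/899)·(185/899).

1

By multiplicativity, (-824·185/899) = (-824/899)·(185/899).
First factor (-824/899):
Pull out -1: (-824/899) = (-1/899)·(824/899). Since 899 ≡ 3 (mod 4), (-1/899) = -1. Now have -(824/899).
Factor out 2: 824 = 2^3·103. Since 899 ≡ 3 (mod 8), (2/899) = -1, and (2/899)^3 = -1. Now have (103/899).
Both 103 ≡ 3 and 899 ≡ 3 (mod 4), so reciprocity gives (103/899) = -(899/103). Reduce: 899 ≡ 75 (mod 103). Now have -(75/103).
Both 75 ≡ 3 and 103 ≡ 3 (mod 4), so reciprocity gives (75/103) = -(103/75). Reduce: 103 ≡ 28 (mod 75). Now have (28/75).
Factor out 2: 28 = 2^2·7. Since 75 ≡ 3 (mod 8), (2/75) = -1, and (2/75)^2 = +1. Now have (7/75).
Both 7 ≡ 3 and 75 ≡ 3 (mod 4), so reciprocity gives (7/75) = -(75/7). Reduce: 75 ≡ 5 (mod 7). Now have -(5/7).
5 ≡ 1 (mod 4), so quadratic reciprocity gives (5/7) = (7/5). Reduce: 7 ≡ 2 (mod 5). Now have -(2/5).
Factor out 2: 2 = 2. Since 5 ≡ 5 (mod 8), (2/5) = -1. Now have (1/5).
(1/5) = 1. Collecting the sign factors: 1.
Second factor (185/899):
185 ≡ 1 (mod 4), so quadratic reciprocity gives (185/899) = (899/185). Reduce: 899 ≡ 159 (mod 185). Now have (159/185).
185 ≡ 1 (mod 4), so quadratic reciprocity gives (159/185) = (185/159). Reduce: 185 ≡ 26 (mod 159). Now have (26/159).
Factor out 2: 26 = 2·13. Since 159 ≡ 7 (mod 8), (2/159) = +1. Now have (13/159).
13 ≡ 1 (mod 4), so quadratic reciprocity gives (13/159) = (159/13). Reduce: 159 ≡ 3 (mod 13). Now have (3/13).
13 ≡ 1 (mod 4), so quadratic reciprocity gives (3/13) = (13/3). Reduce: 13 ≡ 1 (mod 3). Now have (1/3).
(1/3) = 1. Collecting the sign factors: 1.
Product: (1)·(1) = 1.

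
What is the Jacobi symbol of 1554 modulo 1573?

(1554/1573)
  = -(777/1573)    [1573 ≡ 5 mod 8 ⇒ (2/1573) = -1]
  = -(1573/777)    [QR: 777 ≡ 1 mod 4, sign kept]
  = -(19/777)    [1573 ≡ 19 mod 777]
  = -(777/19)    [QR: 777 ≡ 1 mod 4, sign kept]
  = -(17/19)    [777 ≡ 17 mod 19]
  = -(19/17)    [QR: 17 ≡ 1 mod 4, sign kept]
  = -(2/17)    [19 ≡ 2 mod 17]
  = -(1/17)    [17 ≡ 1 mod 8 ⇒ (2/17) = +1]
  = -1    [(1/17) = 1]

-1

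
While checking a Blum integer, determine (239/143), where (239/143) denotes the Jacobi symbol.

1

Reduce the numerator: 239 ≡ 96 (mod 143), so (239/143) = (96/143).
Factor out 2: 96 = 2^5·3. Since 143 ≡ 7 (mod 8), (2/143) = +1, and (2/143)^5 = +1. Now have (3/143).
Both 3 ≡ 3 and 143 ≡ 3 (mod 4), so reciprocity gives (3/143) = -(143/3). Reduce: 143 ≡ 2 (mod 3). Now have -(2/3).
Factor out 2: 2 = 2. Since 3 ≡ 3 (mod 8), (2/3) = -1. Now have (1/3).
(1/3) = 1. Collecting the sign factors: 1.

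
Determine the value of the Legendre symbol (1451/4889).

(1451/4889)
  = (4889/1451)    [QR: 4889 ≡ 1 mod 4, sign kept]
  = (536/1451)    [4889 ≡ 536 mod 1451]
  = -(67/1451)    [1451 ≡ 3 mod 8 ⇒ (2/1451)^3 = -1]
  = (1451/67)    [QR: both ≡ 3 mod 4, sign flips]
  = (44/67)    [1451 ≡ 44 mod 67]
  = (11/67)    [67 ≡ 3 mod 8 ⇒ (2/67)^2 = +1]
  = -(67/11)    [QR: both ≡ 3 mod 4, sign flips]
  = -(1/11)    [67 ≡ 1 mod 11]
  = -1    [(1/11) = 1]

-1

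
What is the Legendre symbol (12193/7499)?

(12193/7499)
  = (4694/7499)    [12193 ≡ 4694 mod 7499]
  = -(2347/7499)    [7499 ≡ 3 mod 8 ⇒ (2/7499) = -1]
  = (7499/2347)    [QR: both ≡ 3 mod 4, sign flips]
  = (458/2347)    [7499 ≡ 458 mod 2347]
  = -(229/2347)    [2347 ≡ 3 mod 8 ⇒ (2/2347) = -1]
  = -(2347/229)    [QR: 229 ≡ 1 mod 4, sign kept]
  = -(57/229)    [2347 ≡ 57 mod 229]
  = -(229/57)    [QR: 57 ≡ 1 mod 4, sign kept]
  = -(1/57)    [229 ≡ 1 mod 57]
  = -1    [(1/57) = 1]

-1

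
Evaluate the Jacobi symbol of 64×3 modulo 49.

By multiplicativity, (64·3/49) = (64/49)·(3/49).
First factor (64/49):
(64/49)
  = (15/49)    [64 ≡ 15 mod 49]
  = (49/15)    [QR: 49 ≡ 1 mod 4, sign kept]
  = (4/15)    [49 ≡ 4 mod 15]
  = (1/15)    [15 ≡ 7 mod 8 ⇒ (2/15)^2 = +1]
  = 1    [(1/15) = 1]
Second factor (3/49):
(3/49)
  = (49/3)    [QR: 49 ≡ 1 mod 4, sign kept]
  = (1/3)    [49 ≡ 1 mod 3]
  = 1    [(1/3) = 1]
Product: (1)·(1) = 1.

1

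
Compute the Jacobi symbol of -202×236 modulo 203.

-1

By multiplicativity, (-202·236|203) = (-202|203)·(236|203).
First factor (-202|203):
Reduce the numerator: -202 ≡ 1 (mod 203), so (-202|203) = (1|203).
(1|203) = 1. Collecting the sign factors: 1.
Second factor (236|203):
Reduce the numerator: 236 ≡ 33 (mod 203), so (236|203) = (33|203).
33 ≡ 1 (mod 4), so quadratic reciprocity gives (33|203) = (203|33). Reduce: 203 ≡ 5 (mod 33). Now have (5|33).
5 ≡ 1 (mod 4), so quadratic reciprocity gives (5|33) = (33|5). Reduce: 33 ≡ 3 (mod 5). Now have (3|5).
5 ≡ 1 (mod 4), so quadratic reciprocity gives (3|5) = (5|3). Reduce: 5 ≡ 2 (mod 3). Now have (2|3).
Factor out 2: 2 = 2. Since 3 ≡ 3 (mod 8), (2|3) = -1. Now have -(1|3).
(1|3) = 1. Collecting the sign factors: -1.
Product: (1)·(-1) = -1.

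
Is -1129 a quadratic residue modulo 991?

no

Reduce the numerator: -1129 ≡ 853 (mod 991), so (-1129/991) = (853/991).
853 ≡ 1 (mod 4), so quadratic reciprocity gives (853/991) = (991/853). Reduce: 991 ≡ 138 (mod 853). Now have (138/853).
Factor out 2: 138 = 2·69. Since 853 ≡ 5 (mod 8), (2/853) = -1. Now have -(69/853).
69 ≡ 1 (mod 4), so quadratic reciprocity gives (69/853) = (853/69). Reduce: 853 ≡ 25 (mod 69). Now have -(25/69).
25 ≡ 1 (mod 4), so quadratic reciprocity gives (25/69) = (69/25). Reduce: 69 ≡ 19 (mod 25). Now have -(19/25).
25 ≡ 1 (mod 4), so quadratic reciprocity gives (19/25) = (25/19). Reduce: 25 ≡ 6 (mod 19). Now have -(6/19).
Factor out 2: 6 = 2·3. Since 19 ≡ 3 (mod 8), (2/19) = -1. Now have (3/19).
Both 3 ≡ 3 and 19 ≡ 3 (mod 4), so reciprocity gives (3/19) = -(19/3). Reduce: 19 ≡ 1 (mod 3). Now have -(1/3).
(1/3) = 1. Collecting the sign factors: -1.
(-1129/991) = -1, and 991 is prime, so -1129 is not a quadratic residue mod 991.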